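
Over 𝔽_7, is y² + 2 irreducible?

Yes

Write h(y) = y² + 2.
Check for roots in 𝔽_7: h(0) = 2; h(1) = 3; h(2) = 6; h(3) = 4; h(4) = 4; h(5) = 6; h(6) = 3.
No roots. A degree-2 polynomial over a field with no linear factor is irreducible.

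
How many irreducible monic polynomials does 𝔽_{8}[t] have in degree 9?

14913024

By the necklace-counting formula, N_8(9) = (1/9) Σ_{d|9} μ(9/d)·8^d.
Divisors of 9: 1, 3, 9; μ(9/d) for each: 0, -1, 1.
Σ = − 8^3 + 8^9 = 134217216.
N = 134217216/9 = 14913024.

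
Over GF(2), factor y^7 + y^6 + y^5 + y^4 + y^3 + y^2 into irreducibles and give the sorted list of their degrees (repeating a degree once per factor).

1, 1, 1, 2, 2

Write g(y) = y^7 + y^6 + y^5 + y^4 + y^3 + y^2.
Roots in GF(2): g(0) = 0 → root; g(1) = 0 → root.
Linear factors from roots: (y), (y + 1).
Complete factorization: g(y) = (y + 1)·(y)^2·(y^2 + y + 1)^2.
Factor degrees with multiplicity: 1 + 1 + 1 + 2 + 2 = 7.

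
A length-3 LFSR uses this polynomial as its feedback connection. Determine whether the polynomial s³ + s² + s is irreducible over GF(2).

Write g(s) = s³ + s² + s.
Check for roots in GF(2): g(0) = 0 → root; g(1) = 1.
g(0) = 0, so (s) divides g(s); g is reducible.

No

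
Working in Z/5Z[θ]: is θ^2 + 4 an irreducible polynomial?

No

Write P(θ) = θ^2 + 4.
Check for roots in Z/5Z: P(0) = 4; P(1) = 0 → root; P(2) = 3; P(3) = 3; P(4) = 0 → root.
P(1) = 0, so (θ − 1) divides P(θ); P is reducible.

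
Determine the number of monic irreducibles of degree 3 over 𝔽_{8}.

168

By the necklace-counting formula, N_8(3) = (1/3) Σ_{d|3} μ(3/d)·8^d.
Divisors of 3: 1, 3; μ(3/d) for each: -1, 1.
Σ = − 8^1 + 8^3 = 504.
N = 504/3 = 168.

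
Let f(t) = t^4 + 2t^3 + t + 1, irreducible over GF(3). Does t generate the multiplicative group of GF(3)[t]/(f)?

No

|GF(3^4)^×| = 3^4 − 1 = 80. Prime factorization: 80 = 2^4·5.
f is primitive ⇔ t has order 80 in GF(3)[t]/(f), i.e. t^(80/q) ≠ 1 for each prime q | 80.
t^(40) mod f = 1
t^(16) mod f = 2t^2 + 2t + 1.
Since t^(40) = 1, the order of t divides 40 < 80; not primitive.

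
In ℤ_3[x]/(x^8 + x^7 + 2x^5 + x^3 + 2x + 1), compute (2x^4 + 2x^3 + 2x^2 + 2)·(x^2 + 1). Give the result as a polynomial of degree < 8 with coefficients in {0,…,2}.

Multiply in ℤ_3[x]: (2x^4 + 2x^3 + 2x^2 + 2)·(x^2 + 1) = 2x^6 + 2x^5 + x^4 + 2x^3 + x^2 + 2.
Reduced: 2x^6 + 2x^5 + x^4 + 2x^3 + x^2 + 2.

2x^6 + 2x^5 + x^4 + 2x^3 + x^2 + 2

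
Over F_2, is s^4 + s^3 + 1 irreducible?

Write g(s) = s^4 + s^3 + 1.
Check for roots in F_2: g(0) = 1; g(1) = 1.
No roots, so no linear factors.
Monic irreducibles of degree 2 over GF(2): s^2 + s + 1.
None of them divide g (all give nonzero remainder).
No irreducible factor of degree ≤ 2 exists, so g is irreducible over GF(2).

Yes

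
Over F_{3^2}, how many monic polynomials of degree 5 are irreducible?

11808

By the necklace-counting formula, N_9(5) = (1/5) Σ_{d|5} μ(5/d)·9^d.
Divisors of 5: 1, 5; μ(5/d) for each: -1, 1.
Σ = − 9^1 + 9^5 = 59040.
N = 59040/5 = 11808.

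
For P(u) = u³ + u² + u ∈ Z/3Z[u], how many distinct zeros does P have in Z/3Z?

Evaluate at each of the 3 elements of Z/3Z:
P(0) = 0 → root; P(1) = 0 → root; P(2) = 2.
Roots: {0, 1}.

2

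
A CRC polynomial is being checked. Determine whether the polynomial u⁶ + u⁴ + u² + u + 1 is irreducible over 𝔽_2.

Write h(u) = u⁶ + u⁴ + u² + u + 1.
Check for roots in 𝔽_2: h(0) = 1; h(1) = 1.
No roots, so no linear factors.
Monic irreducibles of degree 2 over GF(2): u² + u + 1.
None of them divide h (all give nonzero remainder).
Monic irreducibles of degree 3 over GF(2): u³ + u + 1, u³ + u² + 1.
None of them divide h (all give nonzero remainder).
No irreducible factor of degree ≤ 3 exists, so h is irreducible over GF(2).

Yes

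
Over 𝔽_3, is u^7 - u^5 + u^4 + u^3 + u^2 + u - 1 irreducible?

No

Write f(u) = u^7 - u^5 + u^4 + u^3 + u^2 + u - 1.
Check for roots in 𝔽_3: f(0) = 2; f(1) = 0 → root; f(2) = 2.
f(1) = 0, so (u − 1) divides f(u); f is reducible.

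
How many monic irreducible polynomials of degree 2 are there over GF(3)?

3

x^(3^2) − x is the product of all monic irreducibles of degree dividing 2; Möbius inversion gives N = (1/2) Σ μ(2/d)·3^d.
Divisors of 2: 1, 2; μ(2/d) for each: -1, 1.
Σ = − 3^1 + 3^2 = 6.
N = 6/2 = 3.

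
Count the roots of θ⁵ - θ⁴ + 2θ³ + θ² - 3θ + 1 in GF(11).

Write g(θ) = θ⁵ - θ⁴ + 2θ³ + θ² - 3θ + 1.
Evaluate at each of the 11 elements of GF(11):
g(0) = 1; g(1) = 1; g(2) = 9; g(3) = 8; g(4) = 10; g(5) = 0 → root; g(6) = 1; g(7) = 7; g(8) = 4; g(9) = 2; g(10) = 1.
Roots: {5}.

1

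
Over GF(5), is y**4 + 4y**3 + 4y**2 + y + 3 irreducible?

Yes

Write P(y) = y**4 + 4y**3 + 4y**2 + y + 3.
Check for roots in GF(5): P(0) = 3; P(1) = 3; P(2) = 4; P(3) = 1; P(4) = 3.
No roots, so no linear factors.
Degree-2 irreducible divisors: test the 10 monic irreducibles of degree 2 over GF(5).
None of them divide P (all give nonzero remainder).
No irreducible factor of degree ≤ 2 exists, so P is irreducible over GF(5).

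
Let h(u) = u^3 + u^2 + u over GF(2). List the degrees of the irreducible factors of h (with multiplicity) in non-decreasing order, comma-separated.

Roots in GF(2): h(0) = 0 → root; h(1) = 1.
Linear factors from roots: (u).
Complete factorization: h(u) = (u)·(u^2 + u + 1).
Factor degrees with multiplicity: 1 + 2 = 3.

1, 2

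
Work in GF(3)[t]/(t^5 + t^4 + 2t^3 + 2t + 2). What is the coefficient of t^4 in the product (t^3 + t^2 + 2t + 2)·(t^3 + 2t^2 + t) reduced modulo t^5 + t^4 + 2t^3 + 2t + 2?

1

Multiply in GF(3)[t]: (t^3 + t^2 + 2t + 2)·(t^3 + 2t^2 + t) = t^6 + 2t^4 + t^3 + 2t.
Reduce using t^5 ≡ 2t^4 + t^3 + t + 1 (mod t^5 + t^4 + 2t^3 + 2t + 2).
Reduced: t^4 + t^2 + 2t + 2.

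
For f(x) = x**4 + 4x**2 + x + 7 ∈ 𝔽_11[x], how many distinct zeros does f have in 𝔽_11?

3

Evaluate at each of the 11 elements of 𝔽_11:
f(0) = 7; f(1) = 2; f(2) = 8; f(3) = 6; f(4) = 1; f(5) = 0 → root; f(6) = 1; f(7) = 4; f(8) = 0 → root; f(9) = 4; f(10) = 0 → root.
Roots: {5, 8, 10}.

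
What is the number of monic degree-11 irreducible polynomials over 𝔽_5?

4438920

By the necklace-counting formula, N_5(11) = (1/11) Σ_{d|11} μ(11/d)·5^d.
Divisors of 11: 1, 11; μ(11/d) for each: -1, 1.
Σ = − 5^1 + 5^11 = 48828120.
N = 48828120/11 = 4438920.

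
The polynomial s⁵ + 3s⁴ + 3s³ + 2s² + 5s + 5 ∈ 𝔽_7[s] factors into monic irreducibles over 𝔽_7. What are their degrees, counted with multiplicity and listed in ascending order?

Write f(s) = s⁵ + 3s⁴ + 3s³ + 2s² + 5s + 5.
Complete factorization: f(s) = (s⁵ + 3s⁴ + 3s³ + 2s² + 5s + 5).
Factor degrees with multiplicity: 5 = 5.

5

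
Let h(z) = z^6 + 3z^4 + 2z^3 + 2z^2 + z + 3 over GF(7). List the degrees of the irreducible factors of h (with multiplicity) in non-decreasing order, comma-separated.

Linear factors from roots: (z + 4), (z + 2).
Complete factorization: h(z) = (z + 2)·(z + 4)·(z^2 + 4)·(z^2 + z + 6).
Factor degrees with multiplicity: 1 + 1 + 2 + 2 = 6.

1, 1, 2, 2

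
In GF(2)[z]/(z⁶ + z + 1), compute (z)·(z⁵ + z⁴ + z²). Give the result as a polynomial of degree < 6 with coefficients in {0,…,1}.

z^5 + z^3 + z + 1

Multiply in GF(2)[z]: (z)·(z⁵ + z⁴ + z²) = z⁶ + z⁵ + z³.
Reduce using z⁶ ≡ z + 1 (mod z⁶ + z + 1).
Reduced: z⁵ + z³ + z + 1.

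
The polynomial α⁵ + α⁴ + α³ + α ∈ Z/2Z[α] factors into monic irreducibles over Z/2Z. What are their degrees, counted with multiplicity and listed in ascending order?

Write f(α) = α⁵ + α⁴ + α³ + α.
Roots in Z/2Z: f(0) = 0 → root; f(1) = 0 → root.
Linear factors from roots: (α), (α + 1).
Complete factorization: f(α) = (α)·(α + 1)·(α³ + α + 1).
Factor degrees with multiplicity: 1 + 1 + 3 = 5.

1, 1, 3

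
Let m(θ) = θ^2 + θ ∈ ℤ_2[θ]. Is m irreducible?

No

Check for roots in ℤ_2: m(0) = 0 → root; m(1) = 0 → root.
m(0) = 0, so (θ) divides m(θ); m is reducible.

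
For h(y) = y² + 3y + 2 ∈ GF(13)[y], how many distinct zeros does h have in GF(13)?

Evaluate at each of the 13 elements of GF(13):
h(0) = 2; h(1) = 6; h(2) = 12; h(3) = 7; h(4) = 4; h(5) = 3; h(6) = 4; h(7) = 7; h(8) = 12; h(9) = 6; h(10) = 2; h(11) = 0 → root; h(12) = 0 → root.
Roots: {11, 12}.

2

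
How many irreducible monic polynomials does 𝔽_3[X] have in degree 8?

810

The number of monic irreducibles of degree 8 over GF(3) is (1/8)·Σ_{d∣8} μ(8/d) 3^d.
Divisors of 8: 1, 2, 4, 8; μ(8/d) for each: 0, 0, -1, 1.
Σ = − 3^4 + 3^8 = 6480.
N = 6480/8 = 810.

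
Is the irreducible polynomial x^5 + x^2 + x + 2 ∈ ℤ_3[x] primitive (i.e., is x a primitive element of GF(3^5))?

No

Write f(x) = x^5 + x^2 + x + 2.
|GF(3^5)^×| = 3^5 − 1 = 242. Prime factorization: 242 = 2·11^2.
f is primitive ⇔ x has order 242 in GF(3)[x]/(f), i.e. x^(242/q) ≠ 1 for each prime q | 242.
x^(121) mod f = 1
x^(22) mod f = x^4 + 2x^3 + 2x^2 + 2x.
Since x^(121) = 1, the order of x divides 121 < 242; not primitive.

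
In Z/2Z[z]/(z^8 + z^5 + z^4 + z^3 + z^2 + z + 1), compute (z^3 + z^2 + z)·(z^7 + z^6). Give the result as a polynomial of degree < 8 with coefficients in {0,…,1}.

Multiply in Z/2Z[z]: (z^3 + z^2 + z)·(z^7 + z^6) = z^10 + z^7.
Reduce using z^8 ≡ z^5 + z^4 + z^3 + z^2 + z + 1 (mod z^8 + z^5 + z^4 + z^3 + z^2 + z + 1).
Reduced: z^6 + z^5 + z^4 + z^3 + z^2.

z^6 + z^5 + z^4 + z^3 + z^2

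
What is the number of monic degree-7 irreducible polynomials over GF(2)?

18

Gauss's count: N_{2}(7) = (1/7) Σ_{d|7} μ(7/d)·2^d.
Divisors of 7: 1, 7; μ(7/d) for each: -1, 1.
Σ = − 2^1 + 2^7 = 126.
N = 126/7 = 18.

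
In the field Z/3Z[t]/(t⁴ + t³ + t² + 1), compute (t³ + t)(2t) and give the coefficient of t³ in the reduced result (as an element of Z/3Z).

1

Multiply in Z/3Z[t]: (t³ + t)·(2t) = 2t⁴ + 2t².
Reduce using t⁴ ≡ 2t³ + 2t² + 2 (mod t⁴ + t³ + t² + 1).
Reduced: t³ + 1.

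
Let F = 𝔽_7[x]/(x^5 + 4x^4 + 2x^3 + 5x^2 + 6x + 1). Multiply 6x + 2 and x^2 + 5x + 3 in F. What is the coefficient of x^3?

6

Multiply in 𝔽_7[x]: (6x + 2)·(x^2 + 5x + 3) = 6x^3 + 4x^2 + 6.
Reduced: 6x^3 + 4x^2 + 6.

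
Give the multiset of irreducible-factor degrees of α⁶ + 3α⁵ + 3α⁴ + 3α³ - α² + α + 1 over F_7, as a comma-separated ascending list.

Write h(α) = α⁶ + 3α⁵ + 3α⁴ + 3α³ - α² + α + 1.
Linear factors from roots: (α - 2).
Complete factorization: h(α) = (α - 2)·(α² + 2)·(α³ - 2α² - 3α - 2).
Factor degrees with multiplicity: 1 + 2 + 3 = 6.

1, 2, 3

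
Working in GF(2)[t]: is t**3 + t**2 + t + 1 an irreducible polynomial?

No

Write h(t) = t**3 + t**2 + t + 1.
Check for roots in GF(2): h(0) = 1; h(1) = 0 → root.
h(1) = 0, so (t − 1) divides h(t); h is reducible.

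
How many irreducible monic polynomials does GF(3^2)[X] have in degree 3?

240

x^(9^3) − x is the product of all monic irreducibles of degree dividing 3; Möbius inversion gives N = (1/3) Σ μ(3/d)·9^d.
Divisors of 3: 1, 3; μ(3/d) for each: -1, 1.
Σ = − 9^1 + 9^3 = 720.
N = 720/3 = 240.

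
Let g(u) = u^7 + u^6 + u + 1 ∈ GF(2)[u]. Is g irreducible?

Check for roots in GF(2): g(0) = 1; g(1) = 0 → root.
g(1) = 0, so (u − 1) divides g(u); g is reducible.

No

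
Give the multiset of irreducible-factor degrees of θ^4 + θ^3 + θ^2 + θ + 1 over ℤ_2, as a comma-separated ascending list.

Write h(θ) = θ^4 + θ^3 + θ^2 + θ + 1.
Roots in ℤ_2: h(0) = 1; h(1) = 1.
Complete factorization: h(θ) = (θ^4 + θ^3 + θ^2 + θ + 1).
Factor degrees with multiplicity: 4 = 4.

4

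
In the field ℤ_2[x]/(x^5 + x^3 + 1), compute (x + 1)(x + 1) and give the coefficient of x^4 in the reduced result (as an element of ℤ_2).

0

Multiply in ℤ_2[x]: (x + 1)·(x + 1) = x^2 + 1.
Reduced: x^2 + 1.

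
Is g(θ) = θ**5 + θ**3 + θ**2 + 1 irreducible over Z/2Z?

No

Check for roots in Z/2Z: g(0) = 1; g(1) = 0 → root.
g(1) = 0, so (θ − 1) divides g(θ); g is reducible.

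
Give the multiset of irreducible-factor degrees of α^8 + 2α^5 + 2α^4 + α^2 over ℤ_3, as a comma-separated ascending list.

1, 1, 1, 2, 3

Write f(α) = α^8 + 2α^5 + 2α^4 + α^2.
Roots in ℤ_3: f(0) = 0 → root; f(1) = 0 → root; f(2) = 2.
Linear factors from roots: (α), (α + 2).
Complete factorization: f(α) = (α + 2)·(α)^2·(α^2 + α + 2)·(α^3 + 2α + 1).
Factor degrees with multiplicity: 1 + 1 + 1 + 2 + 3 = 8.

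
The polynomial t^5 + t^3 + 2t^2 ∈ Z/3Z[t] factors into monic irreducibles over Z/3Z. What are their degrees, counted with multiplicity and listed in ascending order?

Write f(t) = t^5 + t^3 + 2t^2.
Roots in Z/3Z: f(0) = 0 → root; f(1) = 1; f(2) = 0 → root.
Linear factors from roots: (t), (t + 1).
Complete factorization: f(t) = (t + 1)·(t)^2·(t^2 + 2t + 2).
Factor degrees with multiplicity: 1 + 1 + 1 + 2 = 5.

1, 1, 1, 2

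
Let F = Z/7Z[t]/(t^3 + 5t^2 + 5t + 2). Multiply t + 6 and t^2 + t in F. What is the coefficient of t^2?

Multiply in Z/7Z[t]: (t + 6)·(t^2 + t) = t^3 + 6t.
Reduce using t^3 ≡ 2t^2 + 2t + 5 (mod t^3 + 5t^2 + 5t + 2).
Reduced: 2t^2 + t + 5.

2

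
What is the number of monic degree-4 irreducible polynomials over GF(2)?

The number of monic irreducibles of degree 4 over GF(2) is (1/4)·Σ_{d∣4} μ(4/d) 2^d.
Divisors of 4: 1, 2, 4; μ(4/d) for each: 0, -1, 1.
Σ = − 2^2 + 2^4 = 12.
N = 12/4 = 3.

3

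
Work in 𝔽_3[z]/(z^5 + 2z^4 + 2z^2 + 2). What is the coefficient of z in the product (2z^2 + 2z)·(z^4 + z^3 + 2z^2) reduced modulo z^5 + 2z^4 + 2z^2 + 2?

2

Multiply in 𝔽_3[z]: (2z^2 + 2z)·(z^4 + z^3 + 2z^2) = 2z^6 + z^5 + z^3.
Reduce using z^5 ≡ z^4 + z^2 + 1 (mod z^5 + 2z^4 + 2z^2 + 2).
Reduced: 2z.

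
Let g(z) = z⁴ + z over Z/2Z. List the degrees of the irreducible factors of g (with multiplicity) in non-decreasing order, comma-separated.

1, 1, 2

Roots in Z/2Z: g(0) = 0 → root; g(1) = 0 → root.
Linear factors from roots: (z), (z + 1).
Complete factorization: g(z) = (z)·(z + 1)·(z² + z + 1).
Factor degrees with multiplicity: 1 + 1 + 2 = 4.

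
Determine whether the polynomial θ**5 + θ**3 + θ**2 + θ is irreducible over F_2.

No

Write g(θ) = θ**5 + θ**3 + θ**2 + θ.
Check for roots in F_2: g(0) = 0 → root; g(1) = 0 → root.
g(0) = 0, so (θ) divides g(θ); g is reducible.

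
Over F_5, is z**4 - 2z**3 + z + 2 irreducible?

Yes

Write g(z) = z**4 - 2z**3 + z + 2.
Check for roots in F_5: g(0) = 2; g(1) = 2; g(2) = 4; g(3) = 2; g(4) = 4.
No roots, so no linear factors.
Degree-2 irreducible divisors: test the 10 monic irreducibles of degree 2 over GF(5).
None of them divide g (all give nonzero remainder).
No irreducible factor of degree ≤ 2 exists, so g is irreducible over GF(5).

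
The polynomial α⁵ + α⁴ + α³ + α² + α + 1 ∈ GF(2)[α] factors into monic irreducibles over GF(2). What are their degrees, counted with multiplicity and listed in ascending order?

Write h(α) = α⁵ + α⁴ + α³ + α² + α + 1.
Roots in GF(2): h(0) = 1; h(1) = 0 → root.
Linear factors from roots: (α + 1).
Complete factorization: h(α) = (α + 1)·(α² + α + 1)^2.
Factor degrees with multiplicity: 1 + 2 + 2 = 5.

1, 2, 2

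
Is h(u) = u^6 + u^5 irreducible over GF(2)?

Check for roots in GF(2): h(0) = 0 → root; h(1) = 0 → root.
h(0) = 0, so (u) divides h(u); h is reducible.

No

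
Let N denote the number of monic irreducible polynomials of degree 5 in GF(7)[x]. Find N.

The number of monic irreducibles of degree 5 over GF(7) is (1/5)·Σ_{d∣5} μ(5/d) 7^d.
Divisors of 5: 1, 5; μ(5/d) for each: -1, 1.
Σ = − 7^1 + 7^5 = 16800.
N = 16800/5 = 3360.

3360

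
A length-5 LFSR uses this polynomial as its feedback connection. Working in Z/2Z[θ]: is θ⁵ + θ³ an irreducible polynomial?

Write h(θ) = θ⁵ + θ³.
Check for roots in Z/2Z: h(0) = 0 → root; h(1) = 0 → root.
h(0) = 0, so (θ) divides h(θ); h is reducible.

No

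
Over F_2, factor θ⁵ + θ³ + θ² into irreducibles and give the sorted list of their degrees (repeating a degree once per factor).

Write f(θ) = θ⁵ + θ³ + θ².
Roots in F_2: f(0) = 0 → root; f(1) = 1.
Linear factors from roots: (θ).
Complete factorization: f(θ) = (θ)^2·(θ³ + θ + 1).
Factor degrees with multiplicity: 1 + 1 + 3 = 5.

1, 1, 3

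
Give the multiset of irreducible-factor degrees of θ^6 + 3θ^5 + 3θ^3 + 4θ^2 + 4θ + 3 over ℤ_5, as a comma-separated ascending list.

1, 2, 3

Write g(θ) = θ^6 + 3θ^5 + 3θ^3 + 4θ^2 + 4θ + 3.
Roots in ℤ_5: g(0) = 3; g(1) = 3; g(2) = 1; g(3) = 0 → root; g(4) = 3.
Linear factors from roots: (θ + 2).
Complete factorization: g(θ) = (θ + 2)·(θ^2 + 4θ + 1)·(θ^3 + 2θ^2 + 4θ + 4).
Factor degrees with multiplicity: 1 + 2 + 3 = 6.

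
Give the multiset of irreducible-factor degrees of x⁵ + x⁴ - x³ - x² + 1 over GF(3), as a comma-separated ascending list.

5

Write f(x) = x⁵ + x⁴ - x³ - x² + 1.
Roots in GF(3): f(0) = 1; f(1) = 1; f(2) = 1.
Complete factorization: f(x) = (x⁵ + x⁴ - x³ - x² + 1).
Factor degrees with multiplicity: 5 = 5.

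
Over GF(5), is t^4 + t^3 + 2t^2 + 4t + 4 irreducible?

Yes

Write P(t) = t^4 + t^3 + 2t^2 + 4t + 4.
Check for roots in GF(5): P(0) = 4; P(1) = 2; P(2) = 4; P(3) = 2; P(4) = 2.
No roots, so no linear factors.
Degree-2 irreducible divisors: test the 10 monic irreducibles of degree 2 over GF(5).
None of them divide P (all give nonzero remainder).
No irreducible factor of degree ≤ 2 exists, so P is irreducible over GF(5).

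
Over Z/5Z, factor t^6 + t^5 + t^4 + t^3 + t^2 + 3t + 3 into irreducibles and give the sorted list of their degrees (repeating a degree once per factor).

Write g(t) = t^6 + t^5 + t^4 + t^3 + t^2 + 3t + 3.
Roots in Z/5Z: g(0) = 3; g(1) = 1; g(2) = 3; g(3) = 1; g(4) = 1.
Complete factorization: g(t) = (t^6 + t^5 + t^4 + t^3 + t^2 + 3t + 3).
Factor degrees with multiplicity: 6 = 6.

6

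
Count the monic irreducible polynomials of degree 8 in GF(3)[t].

By the necklace-counting formula, N_3(8) = (1/8) Σ_{d|8} μ(8/d)·3^d.
Divisors of 8: 1, 2, 4, 8; μ(8/d) for each: 0, 0, -1, 1.
Σ = − 3^4 + 3^8 = 6480.
N = 6480/8 = 810.

810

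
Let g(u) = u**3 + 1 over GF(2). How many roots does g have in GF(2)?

1

Evaluate at each of the 2 elements of GF(2):
g(0) = 1; g(1) = 0 → root.
Roots: {1}.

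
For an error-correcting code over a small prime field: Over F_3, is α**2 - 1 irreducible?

Write f(α) = α**2 - 1.
Check for roots in F_3: f(0) = 2; f(1) = 0 → root; f(2) = 0 → root.
f(1) = 0, so (α − 1) divides f(α); f is reducible.

No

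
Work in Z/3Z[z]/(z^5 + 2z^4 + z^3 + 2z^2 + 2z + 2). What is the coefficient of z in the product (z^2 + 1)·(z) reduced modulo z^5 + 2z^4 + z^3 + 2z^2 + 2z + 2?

Multiply in Z/3Z[z]: (z^2 + 1)·(z) = z^3 + z.
Reduced: z^3 + z.

1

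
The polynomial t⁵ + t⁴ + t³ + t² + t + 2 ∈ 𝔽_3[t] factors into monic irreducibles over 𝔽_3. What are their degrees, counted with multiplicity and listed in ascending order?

2, 3

Write h(t) = t⁵ + t⁴ + t³ + t² + t + 2.
Roots in 𝔽_3: h(0) = 2; h(1) = 1; h(2) = 1.
Complete factorization: h(t) = (t² + 2t + 2)·(t³ + 2t² + t + 1).
Factor degrees with multiplicity: 2 + 3 = 5.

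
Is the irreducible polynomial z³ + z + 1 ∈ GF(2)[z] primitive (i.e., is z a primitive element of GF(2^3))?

Write f(z) = z³ + z + 1.
|GF(2^3)^×| = 2^3 − 1 = 7. Prime factorization: 7 = 7.
f is primitive ⇔ z has order 7 in GF(2)[z]/(f), i.e. z^(7/q) ≠ 1 for each prime q | 7.
z^(1) mod f = z.
None equal 1, so z has full order 7; f is primitive.

Yes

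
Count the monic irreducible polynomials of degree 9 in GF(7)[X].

4483696

x^(7^9) − x is the product of all monic irreducibles of degree dividing 9; Möbius inversion gives N = (1/9) Σ μ(9/d)·7^d.
Divisors of 9: 1, 3, 9; μ(9/d) for each: 0, -1, 1.
Σ = − 7^3 + 7^9 = 40353264.
N = 40353264/9 = 4483696.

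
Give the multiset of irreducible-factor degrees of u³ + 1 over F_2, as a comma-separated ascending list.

Write f(u) = u³ + 1.
Roots in F_2: f(0) = 1; f(1) = 0 → root.
Linear factors from roots: (u + 1).
Complete factorization: f(u) = (u + 1)·(u² + u + 1).
Factor degrees with multiplicity: 1 + 2 = 3.

1, 2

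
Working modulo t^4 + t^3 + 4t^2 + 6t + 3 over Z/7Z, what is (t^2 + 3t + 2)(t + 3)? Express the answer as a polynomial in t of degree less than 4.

t^3 + 6t^2 + 4t + 6

Multiply in Z/7Z[t]: (t^2 + 3t + 2)·(t + 3) = t^3 + 6t^2 + 4t + 6.
Reduced: t^3 + 6t^2 + 4t + 6.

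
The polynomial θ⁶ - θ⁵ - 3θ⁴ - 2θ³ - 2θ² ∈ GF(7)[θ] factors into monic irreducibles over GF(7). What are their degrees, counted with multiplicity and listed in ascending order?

Write h(θ) = θ⁶ - θ⁵ - 3θ⁴ - 2θ³ - 2θ².
Linear factors from roots: (θ), (θ - 1), (θ + 2).
Complete factorization: h(θ) = (θ + 2)·(θ)^2·(θ - 1)^3.
Factor degrees with multiplicity: 1 + 1 + 1 + 1 + 1 + 1 = 6.

1, 1, 1, 1, 1, 1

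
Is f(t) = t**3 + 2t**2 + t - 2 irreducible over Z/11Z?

Check each element of Z/11Z for a root: f(0)=9, f(1)=2, f(2)=5, f(3)=2, f(4)=10, f(5)=2, f(6)=6, f(7)=6, f(8)=8, f(9)=7, f(10)=9.
No roots. A degree-3 polynomial over a field with no linear factor is irreducible.

Yes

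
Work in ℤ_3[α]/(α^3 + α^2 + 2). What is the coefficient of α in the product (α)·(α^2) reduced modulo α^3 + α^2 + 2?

Multiply in ℤ_3[α]: (α)·(α^2) = α^3.
Reduce using α^3 ≡ 2α^2 + 1 (mod α^3 + α^2 + 2).
Reduced: 2α^2 + 1.

0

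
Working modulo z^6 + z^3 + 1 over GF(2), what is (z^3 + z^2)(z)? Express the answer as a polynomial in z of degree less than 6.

Multiply in GF(2)[z]: (z^3 + z^2)·(z) = z^4 + z^3.
Reduced: z^4 + z^3.

z^4 + z^3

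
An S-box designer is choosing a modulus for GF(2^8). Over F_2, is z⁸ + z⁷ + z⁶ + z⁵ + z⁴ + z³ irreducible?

No

Write f(z) = z⁸ + z⁷ + z⁶ + z⁵ + z⁴ + z³.
Check for roots in F_2: f(0) = 0 → root; f(1) = 0 → root.
f(0) = 0, so (z) divides f(z); f is reducible.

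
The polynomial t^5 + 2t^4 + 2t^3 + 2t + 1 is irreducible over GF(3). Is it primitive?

Yes

Write f(t) = t^5 + 2t^4 + 2t^3 + 2t + 1.
|GF(3^5)^×| = 3^5 − 1 = 242. Prime factorization: 242 = 2·11^2.
f is primitive ⇔ t has order 242 in GF(3)[t]/(f), i.e. t^(242/q) ≠ 1 for each prime q | 242.
t^(121) mod f = 2.
t^(22) mod f = t^4 + t.
None equal 1, so t has full order 242; f is primitive.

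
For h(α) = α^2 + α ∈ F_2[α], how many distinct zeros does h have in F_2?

Evaluate at each of the 2 elements of F_2:
h(0) = 0 → root; h(1) = 0 → root.
Roots: {0, 1}.

2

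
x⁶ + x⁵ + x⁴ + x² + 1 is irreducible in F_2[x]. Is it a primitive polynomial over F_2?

Write f(x) = x⁶ + x⁵ + x⁴ + x² + 1.
|GF(2^6)^×| = 2^6 − 1 = 63. Prime factorization: 63 = 3^2·7.
f is primitive ⇔ x has order 63 in GF(2)[x]/(f), i.e. x^(63/q) ≠ 1 for each prime q | 63.
x^(21) mod f = 1
x^(9) mod f = x³ + 1.
Since x^(21) = 1, the order of x divides 21 < 63; not primitive.

No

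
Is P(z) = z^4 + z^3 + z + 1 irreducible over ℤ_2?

No

Check for roots in ℤ_2: P(0) = 1; P(1) = 0 → root.
P(1) = 0, so (z − 1) divides P(z); P is reducible.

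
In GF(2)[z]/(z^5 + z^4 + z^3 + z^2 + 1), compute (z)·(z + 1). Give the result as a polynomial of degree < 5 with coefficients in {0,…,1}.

z^2 + z

Multiply in GF(2)[z]: (z)·(z + 1) = z^2 + z.
Reduced: z^2 + z.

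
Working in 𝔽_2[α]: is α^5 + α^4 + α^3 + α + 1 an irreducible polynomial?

Write h(α) = α^5 + α^4 + α^3 + α + 1.
Check for roots in 𝔽_2: h(0) = 1; h(1) = 1.
No roots, so no linear factors.
Monic irreducibles of degree 2 over GF(2): α^2 + α + 1.
None of them divide h (all give nonzero remainder).
No irreducible factor of degree ≤ 2 exists, so h is irreducible over GF(2).

Yes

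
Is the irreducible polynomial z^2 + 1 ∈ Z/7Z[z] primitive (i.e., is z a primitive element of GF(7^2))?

Write f(z) = z^2 + 1.
|GF(7^2)^×| = 7^2 − 1 = 48. Prime factorization: 48 = 2^4·3.
f is primitive ⇔ z has order 48 in GF(7)[z]/(f), i.e. z^(48/q) ≠ 1 for each prime q | 48.
z^(24) mod f = 1
z^(16) mod f = 1
Since z^(24) = 1, the order of z divides 24 < 48; not primitive.

No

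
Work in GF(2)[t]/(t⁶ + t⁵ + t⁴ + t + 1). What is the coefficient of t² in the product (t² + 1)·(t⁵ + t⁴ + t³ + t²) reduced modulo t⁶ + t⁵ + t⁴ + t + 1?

Multiply in GF(2)[t]: (t² + 1)·(t⁵ + t⁴ + t³ + t²) = t⁷ + t⁶ + t³ + t².
Reduce using t⁶ ≡ t⁵ + t⁴ + t + 1 (mod t⁶ + t⁵ + t⁴ + t + 1).
Reduced: t⁵ + t³ + t.

0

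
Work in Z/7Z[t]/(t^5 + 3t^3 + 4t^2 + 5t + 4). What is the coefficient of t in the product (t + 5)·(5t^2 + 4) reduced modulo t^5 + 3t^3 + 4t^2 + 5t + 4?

Multiply in Z/7Z[t]: (t + 5)·(5t^2 + 4) = 5t^3 + 4t^2 + 4t + 6.
Reduced: 5t^3 + 4t^2 + 4t + 6.

4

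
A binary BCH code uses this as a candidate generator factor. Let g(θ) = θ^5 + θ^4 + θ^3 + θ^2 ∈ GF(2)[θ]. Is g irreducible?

No

Check for roots in GF(2): g(0) = 0 → root; g(1) = 0 → root.
g(0) = 0, so (θ) divides g(θ); g is reducible.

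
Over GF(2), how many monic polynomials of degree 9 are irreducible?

By the necklace-counting formula, N_2(9) = (1/9) Σ_{d|9} μ(9/d)·2^d.
Divisors of 9: 1, 3, 9; μ(9/d) for each: 0, -1, 1.
Σ = − 2^3 + 2^9 = 504.
N = 504/9 = 56.

56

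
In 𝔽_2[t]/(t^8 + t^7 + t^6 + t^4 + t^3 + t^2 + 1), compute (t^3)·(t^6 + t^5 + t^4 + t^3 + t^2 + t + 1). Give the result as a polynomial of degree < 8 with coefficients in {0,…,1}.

t^6 + t

Multiply in 𝔽_2[t]: (t^3)·(t^6 + t^5 + t^4 + t^3 + t^2 + t + 1) = t^9 + t^8 + t^7 + t^6 + t^5 + t^4 + t^3.
Reduce using t^8 ≡ t^7 + t^6 + t^4 + t^3 + t^2 + 1 (mod t^8 + t^7 + t^6 + t^4 + t^3 + t^2 + 1).
Reduced: t^6 + t.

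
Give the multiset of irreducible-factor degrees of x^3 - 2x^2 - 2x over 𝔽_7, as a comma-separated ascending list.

Write g(x) = x^3 - 2x^2 - 2x.
Linear factors from roots: (x).
Complete factorization: g(x) = (x)·(x^2 - 2x - 2).
Factor degrees with multiplicity: 1 + 2 = 3.

1, 2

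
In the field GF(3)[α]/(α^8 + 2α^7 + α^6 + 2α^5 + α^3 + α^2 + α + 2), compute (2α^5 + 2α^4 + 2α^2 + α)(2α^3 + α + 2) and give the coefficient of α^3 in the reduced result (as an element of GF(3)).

1

Multiply in GF(3)[α]: (2α^5 + 2α^4 + 2α^2 + α)·(2α^3 + α + 2) = α^8 + α^7 + 2α^6 + α^5 + 2α^3 + 2α^2 + 2α.
Reduce using α^8 ≡ α^7 + 2α^6 + α^5 + 2α^3 + 2α^2 + 2α + 1 (mod α^8 + 2α^7 + α^6 + 2α^5 + α^3 + α^2 + α + 2).
Reduced: 2α^7 + α^6 + 2α^5 + α^3 + α^2 + α + 1.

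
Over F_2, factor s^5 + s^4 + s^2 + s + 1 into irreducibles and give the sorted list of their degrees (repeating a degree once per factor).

5

Write g(s) = s^5 + s^4 + s^2 + s + 1.
Roots in F_2: g(0) = 1; g(1) = 1.
Complete factorization: g(s) = (s^5 + s^4 + s^2 + s + 1).
Factor degrees with multiplicity: 5 = 5.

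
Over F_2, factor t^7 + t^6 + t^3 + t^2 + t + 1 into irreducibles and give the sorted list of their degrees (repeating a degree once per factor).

Write g(t) = t^7 + t^6 + t^3 + t^2 + t + 1.
Roots in F_2: g(0) = 1; g(1) = 0 → root.
Linear factors from roots: (t + 1).
Complete factorization: g(t) = (t + 1)·(t^3 + t + 1)^2.
Factor degrees with multiplicity: 1 + 3 + 3 = 7.

1, 3, 3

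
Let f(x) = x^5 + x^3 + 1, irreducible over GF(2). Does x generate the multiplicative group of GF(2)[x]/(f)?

Yes

|GF(2^5)^×| = 2^5 − 1 = 31. Prime factorization: 31 = 31.
f is primitive ⇔ x has order 31 in GF(2)[x]/(f), i.e. x^(31/q) ≠ 1 for each prime q | 31.
x^(1) mod f = x.
None equal 1, so x has full order 31; f is primitive.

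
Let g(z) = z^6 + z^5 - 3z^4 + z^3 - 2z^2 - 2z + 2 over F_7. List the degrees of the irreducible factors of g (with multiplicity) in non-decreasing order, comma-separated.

2, 2, 2

Complete factorization: g(z) = (z^2 + 2)·(z^2 + 3z - 2)·(z^2 - 2z + 3).
Factor degrees with multiplicity: 2 + 2 + 2 = 6.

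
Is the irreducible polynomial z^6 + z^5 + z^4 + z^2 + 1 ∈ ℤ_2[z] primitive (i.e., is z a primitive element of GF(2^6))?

No

Write f(z) = z^6 + z^5 + z^4 + z^2 + 1.
|GF(2^6)^×| = 2^6 − 1 = 63. Prime factorization: 63 = 3^2·7.
f is primitive ⇔ z has order 63 in GF(2)[z]/(f), i.e. z^(63/q) ≠ 1 for each prime q | 63.
z^(21) mod f = 1
z^(9) mod f = z^3 + 1.
Since z^(21) = 1, the order of z divides 21 < 63; not primitive.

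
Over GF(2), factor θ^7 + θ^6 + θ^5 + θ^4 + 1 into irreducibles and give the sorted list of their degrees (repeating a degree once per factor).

7

Write f(θ) = θ^7 + θ^6 + θ^5 + θ^4 + 1.
Roots in GF(2): f(0) = 1; f(1) = 1.
Complete factorization: f(θ) = (θ^7 + θ^6 + θ^5 + θ^4 + 1).
Factor degrees with multiplicity: 7 = 7.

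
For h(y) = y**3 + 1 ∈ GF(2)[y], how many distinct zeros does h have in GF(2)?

Evaluate at each of the 2 elements of GF(2):
h(0) = 1; h(1) = 0 → root.
Roots: {1}.

1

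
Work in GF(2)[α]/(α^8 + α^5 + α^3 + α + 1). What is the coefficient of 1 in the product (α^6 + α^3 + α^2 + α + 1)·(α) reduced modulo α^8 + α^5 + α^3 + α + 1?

0

Multiply in GF(2)[α]: (α^6 + α^3 + α^2 + α + 1)·(α) = α^7 + α^4 + α^3 + α^2 + α.
Reduced: α^7 + α^4 + α^3 + α^2 + α.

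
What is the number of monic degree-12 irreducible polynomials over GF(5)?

The number of monic irreducibles of degree 12 over GF(5) is (1/12)·Σ_{d∣12} μ(12/d) 5^d.
Divisors of 12: 1, 2, 3, 4, 6, 12; μ(12/d) for each: 0, 1, 0, -1, -1, 1.
Σ = 5^2 − 5^4 − 5^6 + 5^12 = 244124400.
N = 244124400/12 = 20343700.

20343700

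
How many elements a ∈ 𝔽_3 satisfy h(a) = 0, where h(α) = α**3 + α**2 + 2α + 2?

Evaluate at each of the 3 elements of 𝔽_3:
h(0) = 2; h(1) = 0 → root; h(2) = 0 → root.
Roots: {1, 2}.

2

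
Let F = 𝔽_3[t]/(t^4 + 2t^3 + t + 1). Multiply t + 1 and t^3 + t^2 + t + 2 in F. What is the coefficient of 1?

1

Multiply in 𝔽_3[t]: (t + 1)·(t^3 + t^2 + t + 2) = t^4 + 2t^3 + 2t^2 + 2.
Reduce using t^4 ≡ t^3 + 2t + 2 (mod t^4 + 2t^3 + t + 1).
Reduced: 2t^2 + 2t + 1.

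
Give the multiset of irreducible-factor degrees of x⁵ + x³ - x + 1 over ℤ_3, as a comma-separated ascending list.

Write g(x) = x⁵ + x³ - x + 1.
Roots in ℤ_3: g(0) = 1; g(1) = 2; g(2) = 0 → root.
Linear factors from roots: (x + 1).
Complete factorization: g(x) = (x + 1)·(x² + x - 1)^2.
Factor degrees with multiplicity: 1 + 2 + 2 = 5.

1, 2, 2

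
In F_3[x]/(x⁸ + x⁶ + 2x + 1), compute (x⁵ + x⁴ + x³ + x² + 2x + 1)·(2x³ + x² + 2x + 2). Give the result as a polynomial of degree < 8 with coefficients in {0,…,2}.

x^5 + 2x^3 + x^2 + 2x

Multiply in F_3[x]: (x⁵ + x⁴ + x³ + x² + 2x + 1)·(2x³ + x² + 2x + 2) = 2x⁸ + 2x⁶ + x⁵ + 2x³ + x² + 2.
Reduce using x⁸ ≡ 2x⁶ + x + 2 (mod x⁸ + x⁶ + 2x + 1).
Reduced: x⁵ + 2x³ + x² + 2x.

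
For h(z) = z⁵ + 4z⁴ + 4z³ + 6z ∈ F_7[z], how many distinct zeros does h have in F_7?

Evaluate at each of the 7 elements of F_7:
h(0) = 0 → root; h(1) = 1; h(2) = 0 → root; h(3) = 0 → root; h(4) = 4; h(5) = 2; h(6) = 0 → root.
Roots: {0, 2, 3, 6}.

4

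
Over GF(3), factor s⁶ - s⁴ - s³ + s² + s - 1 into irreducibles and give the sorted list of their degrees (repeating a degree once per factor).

Write f(s) = s⁶ - s⁴ - s³ + s² + s - 1.
Roots in GF(3): f(0) = 2; f(1) = 0 → root; f(2) = 0 → root.
Linear factors from roots: (s - 1), (s + 1).
Complete factorization: f(s) = (s - 1)·(s + 1)^2·(s³ - s² + s + 1).
Factor degrees with multiplicity: 1 + 1 + 1 + 3 = 6.

1, 1, 1, 3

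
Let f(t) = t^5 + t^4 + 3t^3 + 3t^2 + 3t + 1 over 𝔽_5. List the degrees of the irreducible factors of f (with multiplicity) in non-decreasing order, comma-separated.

2, 3

Roots in 𝔽_5: f(0) = 1; f(1) = 2; f(2) = 1; f(3) = 2; f(4) = 3.
Complete factorization: f(t) = (t^2 + t + 1)·(t^3 + 2t + 1).
Factor degrees with multiplicity: 2 + 3 = 5.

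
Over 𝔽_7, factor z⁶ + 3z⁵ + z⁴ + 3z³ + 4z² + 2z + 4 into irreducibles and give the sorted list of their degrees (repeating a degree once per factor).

1, 1, 1, 3

Write g(z) = z⁶ + 3z⁵ + z⁴ + 3z³ + 4z² + 2z + 4.
Linear factors from roots: (z + 5), (z + 4).
Complete factorization: g(z) = (z + 4)·(z + 5)^2·(z³ + 3z² + 6z + 2).
Factor degrees with multiplicity: 1 + 1 + 1 + 3 = 6.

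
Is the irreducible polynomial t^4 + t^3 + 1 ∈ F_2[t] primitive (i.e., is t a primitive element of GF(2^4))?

Yes

Write f(t) = t^4 + t^3 + 1.
|GF(2^4)^×| = 2^4 − 1 = 15. Prime factorization: 15 = 3·5.
f is primitive ⇔ t has order 15 in GF(2)[t]/(f), i.e. t^(15/q) ≠ 1 for each prime q | 15.
t^(5) mod f = t^3 + t + 1.
t^(3) mod f = t^3.
None equal 1, so t has full order 15; f is primitive.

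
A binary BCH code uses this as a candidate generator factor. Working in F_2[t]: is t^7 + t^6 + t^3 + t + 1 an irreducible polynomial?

Write m(t) = t^7 + t^6 + t^3 + t + 1.
Check for roots in F_2: m(0) = 1; m(1) = 1.
No roots, so no linear factors.
Monic irreducibles of degree 2 over GF(2): t^2 + t + 1.
None of them divide m (all give nonzero remainder).
Monic irreducibles of degree 3 over GF(2): t^3 + t + 1, t^3 + t^2 + 1.
None of them divide m (all give nonzero remainder).
No irreducible factor of degree ≤ 3 exists, so m is irreducible over GF(2).

Yes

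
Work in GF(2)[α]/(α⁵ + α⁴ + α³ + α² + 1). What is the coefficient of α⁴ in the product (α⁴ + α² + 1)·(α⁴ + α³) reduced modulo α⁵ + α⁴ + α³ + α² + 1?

1

Multiply in GF(2)[α]: (α⁴ + α² + 1)·(α⁴ + α³) = α⁸ + α⁷ + α⁶ + α⁵ + α⁴ + α³.
Reduce using α⁵ ≡ α⁴ + α³ + α² + 1 (mod α⁵ + α⁴ + α³ + α² + 1).
Reduced: α⁴.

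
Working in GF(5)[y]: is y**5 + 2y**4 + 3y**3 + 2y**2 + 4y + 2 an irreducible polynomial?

Yes

Write P(y) = y**5 + 2y**4 + 3y**3 + 2y**2 + 4y + 2.
Check for roots in GF(5): P(0) = 2; P(1) = 4; P(2) = 1; P(3) = 3; P(4) = 3.
No roots, so no linear factors.
Degree-2 irreducible divisors: test the 10 monic irreducibles of degree 2 over GF(5).
None of them divide P (all give nonzero remainder).
No irreducible factor of degree ≤ 2 exists, so P is irreducible over GF(5).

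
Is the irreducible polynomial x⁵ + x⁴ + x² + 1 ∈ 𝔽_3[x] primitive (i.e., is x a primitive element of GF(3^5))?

Write f(x) = x⁵ + x⁴ + x² + 1.
|GF(3^5)^×| = 3^5 − 1 = 242. Prime factorization: 242 = 2·11^2.
f is primitive ⇔ x has order 242 in GF(3)[x]/(f), i.e. x^(242/q) ≠ 1 for each prime q | 242.
x^(121) mod f = 2.
x^(22) mod f = x⁴ + 2x³ + 2x².
None equal 1, so x has full order 242; f is primitive.

Yes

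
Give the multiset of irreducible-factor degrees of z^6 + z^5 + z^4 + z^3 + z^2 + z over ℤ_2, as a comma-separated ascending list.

1, 1, 2, 2

Write f(z) = z^6 + z^5 + z^4 + z^3 + z^2 + z.
Roots in ℤ_2: f(0) = 0 → root; f(1) = 0 → root.
Linear factors from roots: (z), (z + 1).
Complete factorization: f(z) = (z)·(z + 1)·(z^2 + z + 1)^2.
Factor degrees with multiplicity: 1 + 1 + 2 + 2 = 6.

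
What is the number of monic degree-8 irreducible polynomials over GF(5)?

The number of monic irreducibles of degree 8 over GF(5) is (1/8)·Σ_{d∣8} μ(8/d) 5^d.
Divisors of 8: 1, 2, 4, 8; μ(8/d) for each: 0, 0, -1, 1.
Σ = − 5^4 + 5^8 = 390000.
N = 390000/8 = 48750.

48750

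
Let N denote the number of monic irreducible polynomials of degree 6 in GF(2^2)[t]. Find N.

Gauss's count: N_{4}(6) = (1/6) Σ_{d|6} μ(6/d)·4^d.
Divisors of 6: 1, 2, 3, 6; μ(6/d) for each: 1, -1, -1, 1.
Σ = 4^1 − 4^2 − 4^3 + 4^6 = 4020.
N = 4020/6 = 670.

670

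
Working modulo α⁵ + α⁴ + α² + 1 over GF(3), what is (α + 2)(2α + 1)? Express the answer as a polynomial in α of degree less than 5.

2α^2 + 2α + 2

Multiply in GF(3)[α]: (α + 2)·(2α + 1) = 2α² + 2α + 2.
Reduced: 2α² + 2α + 2.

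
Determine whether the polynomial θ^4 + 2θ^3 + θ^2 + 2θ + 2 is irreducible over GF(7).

No

Write f(θ) = θ^4 + 2θ^3 + θ^2 + 2θ + 2.
Check for roots in GF(7): f(0) = 2; f(1) = 1; f(2) = 0 → root; f(3) = 5; f(4) = 4; f(5) = 2; f(6) = 0 → root.
f(2) = 0, so (θ − 2) divides f(θ); f is reducible.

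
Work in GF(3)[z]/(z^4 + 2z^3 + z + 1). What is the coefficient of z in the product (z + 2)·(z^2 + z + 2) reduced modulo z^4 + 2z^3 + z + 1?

Multiply in GF(3)[z]: (z + 2)·(z^2 + z + 2) = z^3 + z + 1.
Reduced: z^3 + z + 1.

1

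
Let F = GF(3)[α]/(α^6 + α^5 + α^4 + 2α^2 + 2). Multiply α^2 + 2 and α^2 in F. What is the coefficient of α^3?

0

Multiply in GF(3)[α]: (α^2 + 2)·(α^2) = α^4 + 2α^2.
Reduced: α^4 + 2α^2.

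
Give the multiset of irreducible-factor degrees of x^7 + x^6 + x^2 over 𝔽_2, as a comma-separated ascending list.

Write h(x) = x^7 + x^6 + x^2.
Roots in 𝔽_2: h(0) = 0 → root; h(1) = 1.
Linear factors from roots: (x).
Complete factorization: h(x) = (x)^2·(x^2 + x + 1)·(x^3 + x + 1).
Factor degrees with multiplicity: 1 + 1 + 2 + 3 = 7.

1, 1, 2, 3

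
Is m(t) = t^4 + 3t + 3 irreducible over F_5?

No

Check for roots in F_5: m(0) = 3; m(1) = 2; m(2) = 0 → root; m(3) = 3; m(4) = 1.
m(2) = 0, so (t − 2) divides m(t); m is reducible.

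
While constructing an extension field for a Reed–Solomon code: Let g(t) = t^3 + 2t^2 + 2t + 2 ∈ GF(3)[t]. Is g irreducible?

Check for roots in GF(3): g(0) = 2; g(1) = 1; g(2) = 1.
No roots. A degree-3 polynomial over a field with no linear factor is irreducible.

Yes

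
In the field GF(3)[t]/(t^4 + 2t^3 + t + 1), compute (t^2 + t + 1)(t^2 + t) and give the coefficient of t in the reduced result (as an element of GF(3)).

Multiply in GF(3)[t]: (t^2 + t + 1)·(t^2 + t) = t^4 + 2t^3 + 2t^2 + t.
Reduce using t^4 ≡ t^3 + 2t + 2 (mod t^4 + 2t^3 + t + 1).
Reduced: 2t^2 + 2.

0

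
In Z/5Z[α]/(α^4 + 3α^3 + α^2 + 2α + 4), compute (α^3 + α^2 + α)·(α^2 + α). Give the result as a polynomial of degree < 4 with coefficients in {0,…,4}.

4α^3 + 3α + 4

Multiply in Z/5Z[α]: (α^3 + α^2 + α)·(α^2 + α) = α^5 + 2α^4 + 2α^3 + α^2.
Reduce using α^4 ≡ 2α^3 + 4α^2 + 3α + 1 (mod α^4 + 3α^3 + α^2 + 2α + 4).
Reduced: 4α^3 + 3α + 4.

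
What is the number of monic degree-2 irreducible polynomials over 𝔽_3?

The number of monic irreducibles of degree 2 over GF(3) is (1/2)·Σ_{d∣2} μ(2/d) 3^d.
Divisors of 2: 1, 2; μ(2/d) for each: -1, 1.
Σ = − 3^1 + 3^2 = 6.
N = 6/2 = 3.

3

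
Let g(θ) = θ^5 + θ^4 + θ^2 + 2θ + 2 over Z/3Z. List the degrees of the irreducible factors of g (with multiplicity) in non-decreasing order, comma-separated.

5

Roots in Z/3Z: g(0) = 2; g(1) = 1; g(2) = 1.
Complete factorization: g(θ) = (θ^5 + θ^4 + θ^2 + 2θ + 2).
Factor degrees with multiplicity: 5 = 5.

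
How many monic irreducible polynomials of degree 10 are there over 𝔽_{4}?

x^(4^10) − x is the product of all monic irreducibles of degree dividing 10; Möbius inversion gives N = (1/10) Σ μ(10/d)·4^d.
Divisors of 10: 1, 2, 5, 10; μ(10/d) for each: 1, -1, -1, 1.
Σ = 4^1 − 4^2 − 4^5 + 4^10 = 1047540.
N = 1047540/10 = 104754.

104754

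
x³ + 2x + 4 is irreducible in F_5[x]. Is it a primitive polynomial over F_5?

No

Write f(x) = x³ + 2x + 4.
|GF(5^3)^×| = 5^3 − 1 = 124. Prime factorization: 124 = 2^2·31.
f is primitive ⇔ x has order 124 in GF(5)[x]/(f), i.e. x^(124/q) ≠ 1 for each prime q | 124.
x^(62) mod f = 1
x^(4) mod f = 3x² + x.
Since x^(62) = 1, the order of x divides 62 < 124; not primitive.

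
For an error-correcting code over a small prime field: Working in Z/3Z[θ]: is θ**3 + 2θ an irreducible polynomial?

No

Write m(θ) = θ**3 + 2θ.
Check for roots in Z/3Z: m(0) = 0 → root; m(1) = 0 → root; m(2) = 0 → root.
m(0) = 0, so (θ) divides m(θ); m is reducible.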